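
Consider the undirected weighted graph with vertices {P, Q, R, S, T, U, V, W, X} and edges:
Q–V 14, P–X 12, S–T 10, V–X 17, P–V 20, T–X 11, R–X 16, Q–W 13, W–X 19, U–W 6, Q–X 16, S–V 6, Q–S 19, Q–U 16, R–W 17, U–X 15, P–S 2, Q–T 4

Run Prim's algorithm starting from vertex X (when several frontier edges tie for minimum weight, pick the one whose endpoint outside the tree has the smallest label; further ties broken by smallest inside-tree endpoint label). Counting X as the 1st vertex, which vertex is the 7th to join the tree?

W

Grow the tree from X using Prim:
Step 1: cheapest edge leaving the tree is T–X (11); add T.
Step 2: cheapest edge leaving the tree is Q–T (4); add Q.
Step 3: cheapest edge leaving the tree is S–T (10); add S.
Step 4: cheapest edge leaving the tree is P–S (2); add P.
Step 5: cheapest edge leaving the tree is S–V (6); add V.
Step 6: cheapest edge leaving the tree is Q–W (13); add W.
Step 7: cheapest edge leaving the tree is U–W (6); add U.
Step 8: cheapest edge leaving the tree is R–X (16); add R.
Vertex order: X, T, Q, S, P, V, W, U, R. The 7th vertex is W.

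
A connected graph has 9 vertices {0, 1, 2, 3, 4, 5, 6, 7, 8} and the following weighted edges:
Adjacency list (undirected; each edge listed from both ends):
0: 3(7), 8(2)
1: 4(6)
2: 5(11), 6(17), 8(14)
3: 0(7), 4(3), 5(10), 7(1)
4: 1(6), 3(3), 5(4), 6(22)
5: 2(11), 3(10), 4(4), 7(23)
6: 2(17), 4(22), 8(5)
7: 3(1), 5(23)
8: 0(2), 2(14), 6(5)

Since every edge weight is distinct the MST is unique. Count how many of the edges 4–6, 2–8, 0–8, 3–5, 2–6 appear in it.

1

Kruskal's algorithm — process edges by increasing weight (ties by edge label):
3–7 (1): add — endpoints in different components.
0–8 (2): add — endpoints in different components.
3–4 (3): add — endpoints in different components.
4–5 (4): add — endpoints in different components.
6–8 (5): add — endpoints in different components.
1–4 (6): add — endpoints in different components.
0–3 (7): add — endpoints in different components.
3–5 (10): skip — 3 and 5 already connected.
2–5 (11): add — endpoints in different components.
MST edge set: {3–7, 0–8, 3–4, 4–5, 6–8, 1–4, 0–3, 2–5}.
Of the listed edges, {0–8} are in the MST → 1.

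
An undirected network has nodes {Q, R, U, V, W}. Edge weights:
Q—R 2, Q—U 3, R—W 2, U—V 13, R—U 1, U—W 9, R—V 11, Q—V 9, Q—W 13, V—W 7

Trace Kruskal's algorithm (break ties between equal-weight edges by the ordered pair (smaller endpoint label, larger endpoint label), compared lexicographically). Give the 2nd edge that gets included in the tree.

Kruskal's algorithm — process edges by increasing weight (ties by edge label):
R—U (1): add — endpoints in different components.
Q—R (2): add — endpoints in different components.
R—W (2): add — endpoints in different components.
Q—U (3): skip — Q and U already connected.
V—W (7): add — endpoints in different components.
The 2nd edge added is Q—R.

Q-R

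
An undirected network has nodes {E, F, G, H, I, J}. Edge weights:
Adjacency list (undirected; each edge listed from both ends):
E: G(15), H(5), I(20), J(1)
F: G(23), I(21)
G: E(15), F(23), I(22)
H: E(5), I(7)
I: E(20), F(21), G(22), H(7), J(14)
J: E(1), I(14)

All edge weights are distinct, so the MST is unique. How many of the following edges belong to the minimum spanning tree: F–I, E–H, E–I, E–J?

3

Sort edges by weight, then run Kruskal:
E–J (1): add — endpoints in different components.
E–H (5): add — endpoints in different components.
H–I (7): add — endpoints in different components.
I–J (14): skip — I and J already connected.
E–G (15): add — endpoints in different components.
E–I (20): skip — E and I already connected.
F–I (21): add — endpoints in different components.
MST edge set: {E–J, E–H, H–I, E–G, F–I}.
Of the listed edges, {F–I, E–H, E–J} are in the MST → 3.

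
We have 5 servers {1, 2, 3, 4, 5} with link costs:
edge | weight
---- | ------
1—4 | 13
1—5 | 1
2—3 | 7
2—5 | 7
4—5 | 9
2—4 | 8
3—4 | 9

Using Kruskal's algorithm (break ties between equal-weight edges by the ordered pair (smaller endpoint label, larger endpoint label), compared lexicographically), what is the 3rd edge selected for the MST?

2-5

Kruskal: consider edges lightest-first.
1—5 (1): add — endpoints in different components.
2—3 (7): add — endpoints in different components.
2—5 (7): add — endpoints in different components.
2—4 (8): add — endpoints in different components.
The 3rd edge added is 2—5.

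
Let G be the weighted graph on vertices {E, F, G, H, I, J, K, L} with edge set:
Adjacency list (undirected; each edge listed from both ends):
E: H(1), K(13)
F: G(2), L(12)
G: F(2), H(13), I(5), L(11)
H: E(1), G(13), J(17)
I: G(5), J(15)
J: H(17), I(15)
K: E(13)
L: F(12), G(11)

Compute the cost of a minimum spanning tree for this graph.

60

Kruskal: consider edges lightest-first.
E H (1): add — endpoints in different components.
F G (2): add — endpoints in different components.
G I (5): add — endpoints in different components.
G L (11): add — endpoints in different components.
F L (12): skip — F and L already connected.
E K (13): add — endpoints in different components.
G H (13): add — endpoints in different components.
I J (15): add — endpoints in different components.
MST edges: E H, F G, G I, G L, E K, G H, I J; total weight 1+2+5+11+13+13+15 = 60.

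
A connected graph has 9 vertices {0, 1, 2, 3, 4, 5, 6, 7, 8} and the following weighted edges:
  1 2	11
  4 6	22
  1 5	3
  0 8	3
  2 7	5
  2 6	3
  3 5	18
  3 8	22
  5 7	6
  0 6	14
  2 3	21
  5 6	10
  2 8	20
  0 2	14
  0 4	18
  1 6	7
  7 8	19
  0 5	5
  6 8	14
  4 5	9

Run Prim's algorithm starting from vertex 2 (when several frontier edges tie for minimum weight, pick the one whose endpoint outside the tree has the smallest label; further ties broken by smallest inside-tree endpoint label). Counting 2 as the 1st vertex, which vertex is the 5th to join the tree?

Grow the tree from 2 using Prim:
Step 1: cheapest edge leaving the tree is 2 6 (3); add 6.
Step 2: cheapest edge leaving the tree is 2 7 (5); add 7.
Step 3: cheapest edge leaving the tree is 5 7 (6); add 5.
Step 4: cheapest edge leaving the tree is 1 5 (3); add 1.
Step 5: cheapest edge leaving the tree is 0 5 (5); add 0.
Step 6: cheapest edge leaving the tree is 0 8 (3); add 8.
Step 7: cheapest edge leaving the tree is 4 5 (9); add 4.
Step 8: cheapest edge leaving the tree is 3 5 (18); add 3.
Vertex order: 2, 6, 7, 5, 1, 0, 8, 4, 3. The 5th vertex is 1.

1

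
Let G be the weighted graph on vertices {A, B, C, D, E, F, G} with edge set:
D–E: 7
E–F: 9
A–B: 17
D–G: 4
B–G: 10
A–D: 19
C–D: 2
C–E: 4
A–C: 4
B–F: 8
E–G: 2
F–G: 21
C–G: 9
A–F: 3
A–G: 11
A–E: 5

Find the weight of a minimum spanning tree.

Grow the tree from B using Prim:
Step 1: cheapest edge leaving the tree is B–F (8); add F.
Step 2: cheapest edge leaving the tree is A–F (3); add A.
Step 3: cheapest edge leaving the tree is A–C (4); add C.
Step 4: cheapest edge leaving the tree is C–D (2); add D.
Step 5: cheapest edge leaving the tree is C–E (4); add E.
Step 6: cheapest edge leaving the tree is E–G (2); add G.
MST edges: B–F, A–F, A–C, C–D, C–E, E–G; total weight 8+3+4+2+4+2 = 23.

23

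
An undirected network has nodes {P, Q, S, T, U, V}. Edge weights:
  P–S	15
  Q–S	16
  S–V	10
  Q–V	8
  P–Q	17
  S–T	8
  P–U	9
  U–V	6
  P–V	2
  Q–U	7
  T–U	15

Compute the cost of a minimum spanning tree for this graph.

Kruskal's algorithm — process edges by increasing weight (ties by edge label):
P–V (2): add — endpoints in different components.
U–V (6): add — endpoints in different components.
Q–U (7): add — endpoints in different components.
Q–V (8): skip — Q and V already connected.
S–T (8): add — endpoints in different components.
P–U (9): skip — P and U already connected.
S–V (10): add — endpoints in different components.
MST edges: P–V, U–V, Q–U, S–T, S–V; total weight 2+6+7+8+10 = 33.

33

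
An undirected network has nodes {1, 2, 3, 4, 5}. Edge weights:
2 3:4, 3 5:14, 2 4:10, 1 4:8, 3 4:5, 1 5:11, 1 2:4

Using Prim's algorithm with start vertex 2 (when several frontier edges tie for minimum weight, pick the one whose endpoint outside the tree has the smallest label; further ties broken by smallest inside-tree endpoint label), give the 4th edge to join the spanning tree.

1-5

Grow the tree from 2 using Prim:
Step 1: frontier [1 2 4, 2 3 4, 2 4 10] → take 1 2 (4); add 1.
Step 2: frontier [1 4 8, 1 5 11, 2 3 4, 2 4 10] → take 2 3 (4); add 3.
Step 3: frontier [1 4 8, 1 5 11, 2 4 10, 3 4 5, 3 5 14] → take 3 4 (5); add 4.
Step 4: frontier [1 5 11, 3 5 14] → take 1 5 (11); add 5.
The 4th edge added is 1 5.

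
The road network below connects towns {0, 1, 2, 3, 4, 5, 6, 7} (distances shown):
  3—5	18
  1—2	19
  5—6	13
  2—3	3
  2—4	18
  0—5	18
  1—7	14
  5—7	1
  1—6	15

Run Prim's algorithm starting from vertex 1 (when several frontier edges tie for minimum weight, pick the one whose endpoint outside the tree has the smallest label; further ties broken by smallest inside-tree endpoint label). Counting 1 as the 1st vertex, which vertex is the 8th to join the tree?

4

Prim's algorithm from 1:
Step 1: cheapest edge leaving the tree is 1—7 (14); add 7.
Step 2: cheapest edge leaving the tree is 5—7 (1); add 5.
Step 3: cheapest edge leaving the tree is 5—6 (13); add 6.
Step 4: cheapest edge leaving the tree is 0—5 (18); add 0.
Step 5: cheapest edge leaving the tree is 3—5 (18); add 3.
Step 6: cheapest edge leaving the tree is 2—3 (3); add 2.
Step 7: cheapest edge leaving the tree is 2—4 (18); add 4.
Vertex order: 1, 7, 5, 6, 0, 3, 2, 4. The 8th vertex is 4.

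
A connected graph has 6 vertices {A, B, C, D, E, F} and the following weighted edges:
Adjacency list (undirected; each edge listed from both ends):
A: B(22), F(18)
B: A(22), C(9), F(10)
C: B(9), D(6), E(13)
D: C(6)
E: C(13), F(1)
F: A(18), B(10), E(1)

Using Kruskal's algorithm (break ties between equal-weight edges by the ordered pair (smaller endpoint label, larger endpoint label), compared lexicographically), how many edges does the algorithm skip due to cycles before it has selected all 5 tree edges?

Kruskal's algorithm — process edges by increasing weight (ties by edge label):
E–F (1): add. Components now {A} {B} {C} {D} {E,F}
C–D (6): add. Components now {A} {B} {C,D} {E,F}
B–C (9): add. Components now {A} {B,C,D} {E,F}
B–F (10): add. Components now {A} {B,C,D,E,F}
C–E (13): skip — C and E already connected.
A–F (18): add. Components now {A,B,C,D,E,F}
Edges rejected before the tree was complete: 1.

1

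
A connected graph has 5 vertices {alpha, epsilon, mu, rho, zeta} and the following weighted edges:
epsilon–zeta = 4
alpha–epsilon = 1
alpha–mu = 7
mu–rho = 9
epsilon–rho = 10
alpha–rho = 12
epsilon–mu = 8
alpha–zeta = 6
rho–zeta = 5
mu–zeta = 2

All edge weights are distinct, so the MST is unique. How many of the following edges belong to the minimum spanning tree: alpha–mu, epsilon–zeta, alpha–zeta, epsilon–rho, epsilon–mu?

1

Sort edges by weight, then run Kruskal:
alpha–epsilon (1): add. Components now {alpha,epsilon} {rho} {mu} {zeta}
mu–zeta (2): add. Components now {alpha,epsilon} {rho} {mu,zeta}
epsilon–zeta (4): add. Components now {alpha,epsilon,mu,zeta} {rho}
rho–zeta (5): add. Components now {alpha,epsilon,mu,rho,zeta}
MST edge set: {alpha–epsilon, mu–zeta, epsilon–zeta, rho–zeta}.
Of the listed edges, {epsilon–zeta} are in the MST → 1.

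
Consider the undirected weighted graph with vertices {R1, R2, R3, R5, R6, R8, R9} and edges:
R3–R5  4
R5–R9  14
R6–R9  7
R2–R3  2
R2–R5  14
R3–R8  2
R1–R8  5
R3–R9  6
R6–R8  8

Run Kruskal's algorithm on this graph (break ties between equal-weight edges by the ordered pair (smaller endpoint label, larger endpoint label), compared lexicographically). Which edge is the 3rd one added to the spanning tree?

R3-R5

Kruskal's algorithm — process edges by increasing weight (ties by edge label):
R2–R3 (2): add. Components now {R5} {R8} {R2,R3} {R1} {R6} {R9}
R3–R8 (2): add. Components now {R5} {R2,R3,R8} {R1} {R6} {R9}
R3–R5 (4): add. Components now {R2,R3,R5,R8} {R1} {R6} {R9}
R1–R8 (5): add. Components now {R1,R2,R3,R5,R8} {R6} {R9}
R3–R9 (6): add. Components now {R1,R2,R3,R5,R8,R9} {R6}
R6–R9 (7): add. Components now {R1,R2,R3,R5,R6,R8,R9}
The 3rd edge added is R3–R5.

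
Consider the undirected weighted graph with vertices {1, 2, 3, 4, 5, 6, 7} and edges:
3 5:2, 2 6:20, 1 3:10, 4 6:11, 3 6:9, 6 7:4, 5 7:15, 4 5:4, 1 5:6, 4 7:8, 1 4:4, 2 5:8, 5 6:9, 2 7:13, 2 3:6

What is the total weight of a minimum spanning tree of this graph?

28

Kruskal: consider edges lightest-first.
3 5 (2): add — endpoints in different components.
1 4 (4): add — endpoints in different components.
4 5 (4): add — endpoints in different components.
6 7 (4): add — endpoints in different components.
1 5 (6): skip — 1 and 5 already connected.
2 3 (6): add — endpoints in different components.
2 5 (8): skip — 2 and 5 already connected.
4 7 (8): add — endpoints in different components.
MST edges: 3 5, 1 4, 4 5, 6 7, 2 3, 4 7; total weight 2+4+4+4+6+8 = 28.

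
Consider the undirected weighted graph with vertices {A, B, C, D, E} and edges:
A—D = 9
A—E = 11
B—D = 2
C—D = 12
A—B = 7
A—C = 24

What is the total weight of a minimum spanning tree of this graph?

32

Prim's algorithm from D:
Step 1: frontier [B—D 2, A—D 9, C—D 12] → take B—D (2); add B.
Step 2: frontier [A—B 7, A—D 9, C—D 12] → take A—B (7); add A.
Step 3: frontier [A—E 11, A—C 24, C—D 12] → take A—E (11); add E.
Step 4: frontier [A—C 24, C—D 12] → take C—D (12); add C.
MST edges: B—D, A—B, A—E, C—D; total weight 2+7+11+12 = 32.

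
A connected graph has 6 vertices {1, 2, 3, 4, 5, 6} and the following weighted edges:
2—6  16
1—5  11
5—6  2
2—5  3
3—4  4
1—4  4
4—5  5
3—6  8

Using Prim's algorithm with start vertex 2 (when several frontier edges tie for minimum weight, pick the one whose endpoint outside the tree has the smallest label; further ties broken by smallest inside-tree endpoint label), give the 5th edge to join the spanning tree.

Grow the tree from 2 using Prim:
Step 1: cheapest edge leaving the tree is 2—5 (3); add 5.
Step 2: cheapest edge leaving the tree is 5—6 (2); add 6.
Step 3: cheapest edge leaving the tree is 4—5 (5); add 4.
Step 4: cheapest edge leaving the tree is 1—4 (4); add 1.
Step 5: cheapest edge leaving the tree is 3—4 (4); add 3.
The 5th edge added is 3—4.

3-4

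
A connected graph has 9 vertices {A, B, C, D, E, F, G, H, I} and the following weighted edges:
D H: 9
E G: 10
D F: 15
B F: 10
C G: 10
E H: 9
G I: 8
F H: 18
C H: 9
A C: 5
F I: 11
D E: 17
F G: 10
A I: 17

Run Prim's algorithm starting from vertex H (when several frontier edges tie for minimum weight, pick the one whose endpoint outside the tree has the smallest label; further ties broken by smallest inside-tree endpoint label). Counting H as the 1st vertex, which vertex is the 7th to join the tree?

I

Prim's algorithm from H:
Step 1: cheapest edge leaving the tree is C H (9); add C.
Step 2: cheapest edge leaving the tree is A C (5); add A.
Step 3: cheapest edge leaving the tree is D H (9); add D.
Step 4: cheapest edge leaving the tree is E H (9); add E.
Step 5: cheapest edge leaving the tree is C G (10); add G.
Step 6: cheapest edge leaving the tree is G I (8); add I.
Step 7: cheapest edge leaving the tree is F G (10); add F.
Step 8: cheapest edge leaving the tree is B F (10); add B.
Vertex order: H, C, A, D, E, G, I, F, B. The 7th vertex is I.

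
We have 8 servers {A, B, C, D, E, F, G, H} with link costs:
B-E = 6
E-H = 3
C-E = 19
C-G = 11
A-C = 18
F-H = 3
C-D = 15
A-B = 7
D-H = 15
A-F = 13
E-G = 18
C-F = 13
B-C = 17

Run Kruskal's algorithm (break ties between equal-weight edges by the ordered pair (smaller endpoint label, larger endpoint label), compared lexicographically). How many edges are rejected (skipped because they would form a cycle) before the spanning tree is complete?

1

Sort edges by weight, then run Kruskal:
E-H (3): add — endpoints in different components.
F-H (3): add — endpoints in different components.
B-E (6): add — endpoints in different components.
A-B (7): add — endpoints in different components.
C-G (11): add — endpoints in different components.
A-F (13): skip — A and F already connected.
C-F (13): add — endpoints in different components.
C-D (15): add — endpoints in different components.
Edges rejected before the tree was complete: 1.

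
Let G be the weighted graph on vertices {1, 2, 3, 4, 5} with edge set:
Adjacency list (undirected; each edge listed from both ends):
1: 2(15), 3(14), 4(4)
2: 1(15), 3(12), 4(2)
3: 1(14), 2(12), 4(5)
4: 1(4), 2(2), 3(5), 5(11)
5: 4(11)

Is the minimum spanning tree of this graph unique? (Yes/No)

Yes

Kruskal: consider edges lightest-first.
2-4 (2): add. Components now {1} {2,4} {3} {5}
1-4 (4): add. Components now {1,2,4} {3} {5}
3-4 (5): add. Components now {1,2,3,4} {5}
4-5 (11): add. Components now {1,2,3,4,5}
Every non-tree edge has weight strictly greater than the heaviest edge on the tree path between its endpoints, so the MST is unique.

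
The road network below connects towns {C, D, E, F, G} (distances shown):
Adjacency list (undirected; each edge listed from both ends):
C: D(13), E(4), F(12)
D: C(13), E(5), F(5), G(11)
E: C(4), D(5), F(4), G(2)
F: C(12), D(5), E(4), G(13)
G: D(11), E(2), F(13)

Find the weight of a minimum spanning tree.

15

Sort edges by weight, then run Kruskal:
E–G (2): add. Components now {C} {D} {E,G} {F}
C–E (4): add. Components now {C,E,G} {D} {F}
E–F (4): add. Components now {C,E,F,G} {D}
D–E (5): add. Components now {C,D,E,F,G}
MST edges: E–G, C–E, E–F, D–E; total weight 2+4+4+5 = 15.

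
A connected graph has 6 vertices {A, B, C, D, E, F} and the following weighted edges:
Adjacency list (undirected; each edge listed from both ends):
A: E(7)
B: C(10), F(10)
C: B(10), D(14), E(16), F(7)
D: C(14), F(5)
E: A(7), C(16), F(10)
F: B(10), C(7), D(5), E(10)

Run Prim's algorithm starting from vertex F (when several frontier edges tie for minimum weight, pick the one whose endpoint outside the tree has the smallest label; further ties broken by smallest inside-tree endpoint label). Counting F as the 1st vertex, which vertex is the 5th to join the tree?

Grow the tree from F using Prim:
Step 1: cheapest edge leaving the tree is D—F (5); add D.
Step 2: cheapest edge leaving the tree is C—F (7); add C.
Step 3: cheapest edge leaving the tree is B—C (10); add B.
Step 4: cheapest edge leaving the tree is E—F (10); add E.
Step 5: cheapest edge leaving the tree is A—E (7); add A.
Vertex order: F, D, C, B, E, A. The 5th vertex is E.

E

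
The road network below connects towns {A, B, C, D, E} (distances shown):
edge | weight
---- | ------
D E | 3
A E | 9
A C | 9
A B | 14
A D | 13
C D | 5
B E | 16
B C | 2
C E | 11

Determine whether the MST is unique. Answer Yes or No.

No

Kruskal's algorithm — process edges by increasing weight (ties by edge label):
B C (2): add. Components now {A} {B,C} {D} {E}
D E (3): add. Components now {A} {B,C} {D,E}
C D (5): add. Components now {A} {B,C,D,E}
A C (9): add. Components now {A,B,C,D,E}
Non-tree edge A E has weight 9, equal to the heaviest edge on its tree cycle — swapping gives another MST of the same weight. Not unique.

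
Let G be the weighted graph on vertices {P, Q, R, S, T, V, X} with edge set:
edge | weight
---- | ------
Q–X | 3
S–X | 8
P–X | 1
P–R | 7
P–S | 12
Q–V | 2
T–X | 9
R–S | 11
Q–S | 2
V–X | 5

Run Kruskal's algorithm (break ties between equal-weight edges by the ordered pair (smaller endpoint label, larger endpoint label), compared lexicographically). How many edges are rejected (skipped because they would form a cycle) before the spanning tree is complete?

Kruskal's algorithm — process edges by increasing weight (ties by edge label):
P–X (1): add — endpoints in different components.
Q–S (2): add — endpoints in different components.
Q–V (2): add — endpoints in different components.
Q–X (3): add — endpoints in different components.
V–X (5): skip — V and X already connected.
P–R (7): add — endpoints in different components.
S–X (8): skip — X and S already connected.
T–X (9): add — endpoints in different components.
Edges rejected before the tree was complete: 2.

2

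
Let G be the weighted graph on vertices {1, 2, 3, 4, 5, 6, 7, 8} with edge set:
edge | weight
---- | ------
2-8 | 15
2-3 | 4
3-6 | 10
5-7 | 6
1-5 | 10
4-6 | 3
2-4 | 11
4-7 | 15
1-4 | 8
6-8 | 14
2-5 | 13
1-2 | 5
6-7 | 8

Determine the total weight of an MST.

48

Sort edges by weight, then run Kruskal:
4-6 (3): add — endpoints in different components.
2-3 (4): add — endpoints in different components.
1-2 (5): add — endpoints in different components.
5-7 (6): add — endpoints in different components.
1-4 (8): add — endpoints in different components.
6-7 (8): add — endpoints in different components.
1-5 (10): skip — 1 and 5 already connected.
3-6 (10): skip — 3 and 6 already connected.
2-4 (11): skip — 2 and 4 already connected.
2-5 (13): skip — 2 and 5 already connected.
6-8 (14): add — endpoints in different components.
MST edges: 4-6, 2-3, 1-2, 5-7, 1-4, 6-7, 6-8; total weight 3+4+5+6+8+8+14 = 48.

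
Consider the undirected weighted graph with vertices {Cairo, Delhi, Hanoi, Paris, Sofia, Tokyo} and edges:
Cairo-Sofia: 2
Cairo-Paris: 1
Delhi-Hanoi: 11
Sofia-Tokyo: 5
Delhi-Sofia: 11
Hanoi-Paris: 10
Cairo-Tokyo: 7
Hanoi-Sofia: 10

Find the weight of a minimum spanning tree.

Prim, starting at Paris.
Step 1: frontier [Cairo-Paris 1, Hanoi-Paris 10] → take Cairo-Paris (1); add Cairo.
Step 2: frontier [Cairo-Sofia 2, Cairo-Tokyo 7, Hanoi-Paris 10] → take Cairo-Sofia (2); add Sofia.
Step 3: frontier [Cairo-Tokyo 7, Hanoi-Paris 10, Sofia-Tokyo 5, Hanoi-Sofia 10, Delhi-Sofia 11] → take Sofia-Tokyo (5); add Tokyo.
Step 4: frontier [Hanoi-Paris 10, Hanoi-Sofia 10, Delhi-Sofia 11] → take Hanoi-Paris (10); add Hanoi.
Step 5: frontier [Delhi-Hanoi 11, Delhi-Sofia 11] → take Delhi-Hanoi (11); add Delhi.
MST edges: Cairo-Paris, Cairo-Sofia, Sofia-Tokyo, Hanoi-Paris, Delhi-Hanoi; total weight 1+2+5+10+11 = 29.

29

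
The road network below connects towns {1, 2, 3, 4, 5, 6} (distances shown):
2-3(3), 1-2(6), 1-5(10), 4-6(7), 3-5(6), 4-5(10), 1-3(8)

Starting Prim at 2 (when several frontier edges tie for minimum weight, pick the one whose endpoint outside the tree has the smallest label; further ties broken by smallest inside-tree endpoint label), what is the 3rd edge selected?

3-5

Grow the tree from 2 using Prim:
Step 1: cheapest edge leaving the tree is 2-3 (3); add 3.
Step 2: cheapest edge leaving the tree is 1-2 (6); add 1.
Step 3: cheapest edge leaving the tree is 3-5 (6); add 5.
Step 4: cheapest edge leaving the tree is 4-5 (10); add 4.
Step 5: cheapest edge leaving the tree is 4-6 (7); add 6.
The 3rd edge added is 3-5.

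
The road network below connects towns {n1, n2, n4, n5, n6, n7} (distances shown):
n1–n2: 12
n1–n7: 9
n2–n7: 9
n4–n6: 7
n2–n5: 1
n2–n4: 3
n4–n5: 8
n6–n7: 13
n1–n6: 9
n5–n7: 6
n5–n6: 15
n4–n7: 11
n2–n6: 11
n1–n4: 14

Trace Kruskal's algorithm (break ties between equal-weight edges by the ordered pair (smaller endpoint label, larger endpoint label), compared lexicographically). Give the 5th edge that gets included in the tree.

Kruskal: consider edges lightest-first.
n2–n5 (1): add — endpoints in different components.
n2–n4 (3): add — endpoints in different components.
n5–n7 (6): add — endpoints in different components.
n4–n6 (7): add — endpoints in different components.
n4–n5 (8): skip — n5 and n4 already connected.
n1–n6 (9): add — endpoints in different components.
The 5th edge added is n1–n6.

n1-n6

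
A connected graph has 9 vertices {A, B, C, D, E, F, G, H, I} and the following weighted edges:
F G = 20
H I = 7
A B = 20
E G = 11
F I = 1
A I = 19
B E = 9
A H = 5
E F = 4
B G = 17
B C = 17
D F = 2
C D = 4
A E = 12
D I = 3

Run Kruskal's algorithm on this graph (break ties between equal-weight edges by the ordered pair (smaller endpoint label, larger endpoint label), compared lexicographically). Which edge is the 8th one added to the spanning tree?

Sort edges by weight, then run Kruskal:
F I (1): add — endpoints in different components.
D F (2): add — endpoints in different components.
D I (3): skip — D and I already connected.
C D (4): add — endpoints in different components.
E F (4): add — endpoints in different components.
A H (5): add — endpoints in different components.
H I (7): add — endpoints in different components.
B E (9): add — endpoints in different components.
E G (11): add — endpoints in different components.
The 8th edge added is E G.

E-G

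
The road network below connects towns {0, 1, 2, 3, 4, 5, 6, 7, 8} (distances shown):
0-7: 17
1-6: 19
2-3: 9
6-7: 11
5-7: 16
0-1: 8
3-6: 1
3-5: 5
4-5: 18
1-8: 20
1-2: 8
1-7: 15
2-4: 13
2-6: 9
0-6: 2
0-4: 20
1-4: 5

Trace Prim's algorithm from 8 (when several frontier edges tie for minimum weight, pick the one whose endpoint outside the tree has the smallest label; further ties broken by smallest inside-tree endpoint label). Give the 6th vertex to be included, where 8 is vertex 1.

Prim's algorithm from 8:
Step 1: cheapest edge leaving the tree is 1-8 (20); add 1.
Step 2: cheapest edge leaving the tree is 1-4 (5); add 4.
Step 3: cheapest edge leaving the tree is 0-1 (8); add 0.
Step 4: cheapest edge leaving the tree is 0-6 (2); add 6.
Step 5: cheapest edge leaving the tree is 3-6 (1); add 3.
Step 6: cheapest edge leaving the tree is 3-5 (5); add 5.
Step 7: cheapest edge leaving the tree is 1-2 (8); add 2.
Step 8: cheapest edge leaving the tree is 6-7 (11); add 7.
Vertex order: 8, 1, 4, 0, 6, 3, 5, 2, 7. The 6th vertex is 3.

3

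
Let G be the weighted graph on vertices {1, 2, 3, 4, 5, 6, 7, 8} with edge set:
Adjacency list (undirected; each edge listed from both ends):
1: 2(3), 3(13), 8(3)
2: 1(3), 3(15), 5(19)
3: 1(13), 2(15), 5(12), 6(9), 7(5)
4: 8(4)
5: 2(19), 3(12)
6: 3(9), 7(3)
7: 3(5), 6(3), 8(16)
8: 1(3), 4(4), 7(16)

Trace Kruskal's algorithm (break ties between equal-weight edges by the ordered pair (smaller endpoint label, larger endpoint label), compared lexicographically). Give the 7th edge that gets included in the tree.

Kruskal's algorithm — process edges by increasing weight (ties by edge label):
1 2 (3): add — endpoints in different components.
1 8 (3): add — endpoints in different components.
6 7 (3): add — endpoints in different components.
4 8 (4): add — endpoints in different components.
3 7 (5): add — endpoints in different components.
3 6 (9): skip — 3 and 6 already connected.
3 5 (12): add — endpoints in different components.
1 3 (13): add — endpoints in different components.
The 7th edge added is 1 3.

1-3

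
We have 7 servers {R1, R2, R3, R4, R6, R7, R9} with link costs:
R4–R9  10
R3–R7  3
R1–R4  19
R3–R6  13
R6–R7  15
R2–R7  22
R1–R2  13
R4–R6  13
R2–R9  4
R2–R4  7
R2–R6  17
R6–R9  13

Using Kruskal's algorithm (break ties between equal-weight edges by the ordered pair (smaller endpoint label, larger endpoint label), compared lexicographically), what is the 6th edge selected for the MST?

Kruskal: consider edges lightest-first.
R3–R7 (3): add — endpoints in different components.
R2–R9 (4): add — endpoints in different components.
R2–R4 (7): add — endpoints in different components.
R4–R9 (10): skip — R9 and R4 already connected.
R1–R2 (13): add — endpoints in different components.
R3–R6 (13): add — endpoints in different components.
R4–R6 (13): add — endpoints in different components.
The 6th edge added is R4–R6.

R4-R6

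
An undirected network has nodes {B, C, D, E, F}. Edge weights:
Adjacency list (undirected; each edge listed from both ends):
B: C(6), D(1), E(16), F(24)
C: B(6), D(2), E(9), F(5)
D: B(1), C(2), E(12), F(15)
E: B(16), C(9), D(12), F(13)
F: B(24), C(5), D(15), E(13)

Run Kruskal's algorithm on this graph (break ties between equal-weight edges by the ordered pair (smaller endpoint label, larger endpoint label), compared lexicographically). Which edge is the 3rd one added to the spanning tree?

C-F

Sort edges by weight, then run Kruskal:
B—D (1): add. Components now {B,D} {C} {E} {F}
C—D (2): add. Components now {B,C,D} {E} {F}
C—F (5): add. Components now {B,C,D,F} {E}
B—C (6): skip — B and C already connected.
C—E (9): add. Components now {B,C,D,E,F}
The 3rd edge added is C—F.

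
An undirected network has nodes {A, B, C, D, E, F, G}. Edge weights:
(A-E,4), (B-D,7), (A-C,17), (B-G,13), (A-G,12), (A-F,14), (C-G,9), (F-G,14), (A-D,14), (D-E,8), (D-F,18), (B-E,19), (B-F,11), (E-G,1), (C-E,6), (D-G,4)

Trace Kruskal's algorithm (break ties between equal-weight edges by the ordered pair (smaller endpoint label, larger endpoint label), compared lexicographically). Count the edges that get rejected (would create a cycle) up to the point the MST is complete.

Kruskal: consider edges lightest-first.
E-G (1): add. Components now {A} {B} {C} {D} {E,G} {F}
A-E (4): add. Components now {A,E,G} {B} {C} {D} {F}
D-G (4): add. Components now {A,D,E,G} {B} {C} {F}
C-E (6): add. Components now {A,C,D,E,G} {B} {F}
B-D (7): add. Components now {A,B,C,D,E,G} {F}
D-E (8): skip — D and E already connected.
C-G (9): skip — C and G already connected.
B-F (11): add. Components now {A,B,C,D,E,F,G}
Edges rejected before the tree was complete: 2.

2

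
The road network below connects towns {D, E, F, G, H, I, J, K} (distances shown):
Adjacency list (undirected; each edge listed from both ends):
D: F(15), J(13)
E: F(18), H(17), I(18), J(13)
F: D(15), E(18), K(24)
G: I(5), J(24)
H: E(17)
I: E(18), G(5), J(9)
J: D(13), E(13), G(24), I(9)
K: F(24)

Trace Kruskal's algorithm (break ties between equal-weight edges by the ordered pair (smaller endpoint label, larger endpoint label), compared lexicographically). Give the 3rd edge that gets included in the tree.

D-J

Sort edges by weight, then run Kruskal:
G—I (5): add — endpoints in different components.
I—J (9): add — endpoints in different components.
D—J (13): add — endpoints in different components.
E—J (13): add — endpoints in different components.
D—F (15): add — endpoints in different components.
E—H (17): add — endpoints in different components.
E—F (18): skip — E and F already connected.
E—I (18): skip — E and I already connected.
F—K (24): add — endpoints in different components.
The 3rd edge added is D—J.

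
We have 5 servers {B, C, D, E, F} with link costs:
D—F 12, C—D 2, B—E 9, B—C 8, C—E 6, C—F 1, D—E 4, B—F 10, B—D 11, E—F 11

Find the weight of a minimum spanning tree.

Kruskal: consider edges lightest-first.
C—F (1): add — endpoints in different components.
C—D (2): add — endpoints in different components.
D—E (4): add — endpoints in different components.
C—E (6): skip — C and E already connected.
B—C (8): add — endpoints in different components.
MST edges: C—F, C—D, D—E, B—C; total weight 1+2+4+8 = 15.

15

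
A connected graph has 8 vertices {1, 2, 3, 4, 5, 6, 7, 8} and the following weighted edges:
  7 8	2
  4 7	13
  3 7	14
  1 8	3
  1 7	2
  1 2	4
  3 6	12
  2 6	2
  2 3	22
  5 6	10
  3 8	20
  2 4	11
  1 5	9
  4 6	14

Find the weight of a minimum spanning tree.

Prim, starting at 3.
Step 1: frontier [3 6 12, 3 7 14, 3 8 20, 2 3 22] → take 3 6 (12); add 6.
Step 2: frontier [3 7 14, 3 8 20, 2 3 22, 2 6 2, 5 6 10, 4 6 14] → take 2 6 (2); add 2.
Step 3: frontier [1 2 4, 2 4 11, 3 7 14, 3 8 20, 5 6 10, 4 6 14] → take 1 2 (4); add 1.
Step 4: frontier [1 7 2, 1 8 3, 1 5 9, 2 4 11, 3 7 14, 3 8 20, 5 6 10, 4 6 14] → take 1 7 (2); add 7.
Step 5: frontier [1 8 3, 1 5 9, 2 4 11, 3 8 20, 5 6 10, 4 6 14, 7 8 2, 4 7 13] → take 7 8 (2); add 8.
Step 6: frontier [1 5 9, 2 4 11, 5 6 10, 4 6 14, 4 7 13] → take 1 5 (9); add 5.
Step 7: frontier [2 4 11, 4 6 14, 4 7 13] → take 2 4 (11); add 4.
MST edges: 3 6, 2 6, 1 2, 1 7, 7 8, 1 5, 2 4; total weight 12+2+4+2+2+9+11 = 42.

42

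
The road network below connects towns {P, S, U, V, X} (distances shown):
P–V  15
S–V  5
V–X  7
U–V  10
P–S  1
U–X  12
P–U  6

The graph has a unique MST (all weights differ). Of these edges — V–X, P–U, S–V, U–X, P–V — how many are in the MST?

Sort edges by weight, then run Kruskal:
P–S (1): add. Components now {X} {P,S} {V} {U}
S–V (5): add. Components now {X} {P,S,V} {U}
P–U (6): add. Components now {X} {P,S,U,V}
V–X (7): add. Components now {P,S,U,V,X}
MST edge set: {P–S, S–V, P–U, V–X}.
Of the listed edges, {V–X, P–U, S–V} are in the MST → 3.

3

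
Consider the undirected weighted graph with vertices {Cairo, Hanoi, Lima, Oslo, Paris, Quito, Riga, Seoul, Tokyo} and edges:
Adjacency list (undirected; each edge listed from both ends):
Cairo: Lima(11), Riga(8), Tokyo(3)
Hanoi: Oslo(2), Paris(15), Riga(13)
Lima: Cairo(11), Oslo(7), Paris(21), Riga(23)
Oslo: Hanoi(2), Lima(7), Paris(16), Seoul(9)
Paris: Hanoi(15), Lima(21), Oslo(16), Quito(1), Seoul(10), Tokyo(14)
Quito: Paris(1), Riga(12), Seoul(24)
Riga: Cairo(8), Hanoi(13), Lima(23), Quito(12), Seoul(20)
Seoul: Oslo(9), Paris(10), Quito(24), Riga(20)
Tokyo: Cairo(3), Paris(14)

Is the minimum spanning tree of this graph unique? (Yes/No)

Kruskal: consider edges lightest-first.
Paris Quito (1): add — endpoints in different components.
Hanoi Oslo (2): add — endpoints in different components.
Cairo Tokyo (3): add — endpoints in different components.
Lima Oslo (7): add — endpoints in different components.
Cairo Riga (8): add — endpoints in different components.
Oslo Seoul (9): add — endpoints in different components.
Paris Seoul (10): add — endpoints in different components.
Cairo Lima (11): add — endpoints in different components.
Every non-tree edge has weight strictly greater than the heaviest edge on the tree path between its endpoints, so the MST is unique.

Yes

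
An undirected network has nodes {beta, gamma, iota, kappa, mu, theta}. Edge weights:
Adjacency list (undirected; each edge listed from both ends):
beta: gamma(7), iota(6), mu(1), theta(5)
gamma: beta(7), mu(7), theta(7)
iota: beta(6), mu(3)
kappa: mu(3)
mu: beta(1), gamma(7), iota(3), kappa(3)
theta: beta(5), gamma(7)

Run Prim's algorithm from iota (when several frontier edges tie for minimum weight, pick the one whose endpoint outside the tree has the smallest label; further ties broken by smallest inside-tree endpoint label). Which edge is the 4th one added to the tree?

Grow the tree from iota using Prim:
Step 1: frontier [iota—mu 3, beta—iota 6] → take iota—mu (3); add mu.
Step 2: frontier [beta—iota 6, beta—mu 1, kappa—mu 3, gamma—mu 7] → take beta—mu (1); add beta.
Step 3: frontier [beta—theta 5, beta—gamma 7, kappa—mu 3, gamma—mu 7] → take kappa—mu (3); add kappa.
Step 4: frontier [beta—theta 5, beta—gamma 7, gamma—mu 7] → take beta—theta (5); add theta.
Step 5: frontier [beta—gamma 7, gamma—mu 7, gamma—theta 7] → take beta—gamma (7); add gamma.
The 4th edge added is beta—theta.

beta-theta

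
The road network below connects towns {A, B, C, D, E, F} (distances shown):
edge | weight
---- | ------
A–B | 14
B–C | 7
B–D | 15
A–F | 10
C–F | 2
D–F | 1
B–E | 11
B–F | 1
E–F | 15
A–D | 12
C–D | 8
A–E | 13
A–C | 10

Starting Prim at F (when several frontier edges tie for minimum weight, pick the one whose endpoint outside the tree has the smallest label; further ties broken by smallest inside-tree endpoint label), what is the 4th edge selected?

A-C

Prim's algorithm from F:
Step 1: cheapest edge leaving the tree is B–F (1); add B.
Step 2: cheapest edge leaving the tree is D–F (1); add D.
Step 3: cheapest edge leaving the tree is C–F (2); add C.
Step 4: cheapest edge leaving the tree is A–C (10); add A.
Step 5: cheapest edge leaving the tree is B–E (11); add E.
The 4th edge added is A–C.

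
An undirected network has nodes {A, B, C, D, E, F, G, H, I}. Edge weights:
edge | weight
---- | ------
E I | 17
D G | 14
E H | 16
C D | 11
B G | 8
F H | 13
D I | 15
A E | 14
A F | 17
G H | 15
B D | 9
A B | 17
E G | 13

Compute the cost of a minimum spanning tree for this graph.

98

Prim's algorithm from E:
Step 1: cheapest edge leaving the tree is E G (13); add G.
Step 2: cheapest edge leaving the tree is B G (8); add B.
Step 3: cheapest edge leaving the tree is B D (9); add D.
Step 4: cheapest edge leaving the tree is C D (11); add C.
Step 5: cheapest edge leaving the tree is A E (14); add A.
Step 6: cheapest edge leaving the tree is G H (15); add H.
Step 7: cheapest edge leaving the tree is F H (13); add F.
Step 8: cheapest edge leaving the tree is D I (15); add I.
MST edges: E G, B G, B D, C D, A E, G H, F H, D I; total weight 13+8+9+11+14+15+13+15 = 98.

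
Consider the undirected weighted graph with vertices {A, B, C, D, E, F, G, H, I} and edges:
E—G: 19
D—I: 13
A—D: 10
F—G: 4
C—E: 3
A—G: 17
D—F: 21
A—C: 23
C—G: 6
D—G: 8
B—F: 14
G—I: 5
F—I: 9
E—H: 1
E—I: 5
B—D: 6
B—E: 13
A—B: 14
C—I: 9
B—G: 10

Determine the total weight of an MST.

Sort edges by weight, then run Kruskal:
E—H (1): add — endpoints in different components.
C—E (3): add — endpoints in different components.
F—G (4): add — endpoints in different components.
E—I (5): add — endpoints in different components.
G—I (5): add — endpoints in different components.
B—D (6): add — endpoints in different components.
C—G (6): skip — C and G already connected.
D—G (8): add — endpoints in different components.
C—I (9): skip — C and I already connected.
F—I (9): skip — F and I already connected.
A—D (10): add — endpoints in different components.
MST edges: E—H, C—E, F—G, E—I, G—I, B—D, D—G, A—D; total weight 1+3+4+5+5+6+8+10 = 42.

42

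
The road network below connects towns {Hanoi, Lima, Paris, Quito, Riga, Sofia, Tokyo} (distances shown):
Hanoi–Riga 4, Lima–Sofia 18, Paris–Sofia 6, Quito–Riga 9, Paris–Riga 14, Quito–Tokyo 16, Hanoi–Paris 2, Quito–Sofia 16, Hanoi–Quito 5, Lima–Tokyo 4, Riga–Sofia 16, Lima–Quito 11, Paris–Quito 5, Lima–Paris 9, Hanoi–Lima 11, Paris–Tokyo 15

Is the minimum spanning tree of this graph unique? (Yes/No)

No

Kruskal's algorithm — process edges by increasing weight (ties by edge label):
Hanoi–Paris (2): add. Components now {Riga} {Sofia} {Tokyo} {Hanoi,Paris} {Lima} {Quito}
Hanoi–Riga (4): add. Components now {Hanoi,Paris,Riga} {Sofia} {Tokyo} {Lima} {Quito}
Lima–Tokyo (4): add. Components now {Hanoi,Paris,Riga} {Sofia} {Lima,Tokyo} {Quito}
Hanoi–Quito (5): add. Components now {Hanoi,Paris,Quito,Riga} {Sofia} {Lima,Tokyo}
Paris–Quito (5): skip — Paris and Quito already connected.
Paris–Sofia (6): add. Components now {Hanoi,Paris,Quito,Riga,Sofia} {Lima,Tokyo}
Lima–Paris (9): add. Components now {Hanoi,Lima,Paris,Quito,Riga,Sofia,Tokyo}
Non-tree edge Paris–Quito has weight 5, equal to the heaviest edge on its tree cycle — swapping gives another MST of the same weight. Not unique.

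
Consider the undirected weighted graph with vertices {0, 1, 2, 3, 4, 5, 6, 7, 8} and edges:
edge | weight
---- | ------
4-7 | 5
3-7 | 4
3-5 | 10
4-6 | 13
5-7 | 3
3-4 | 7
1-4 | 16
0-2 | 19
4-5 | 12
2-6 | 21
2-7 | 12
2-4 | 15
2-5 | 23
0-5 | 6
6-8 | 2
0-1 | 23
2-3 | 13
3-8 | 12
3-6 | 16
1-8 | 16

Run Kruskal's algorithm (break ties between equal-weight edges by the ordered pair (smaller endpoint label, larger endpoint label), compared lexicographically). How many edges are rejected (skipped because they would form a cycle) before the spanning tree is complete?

Kruskal's algorithm — process edges by increasing weight (ties by edge label):
6-8 (2): add — endpoints in different components.
5-7 (3): add — endpoints in different components.
3-7 (4): add — endpoints in different components.
4-7 (5): add — endpoints in different components.
0-5 (6): add — endpoints in different components.
3-4 (7): skip — 3 and 4 already connected.
3-5 (10): skip — 3 and 5 already connected.
2-7 (12): add — endpoints in different components.
3-8 (12): add — endpoints in different components.
4-5 (12): skip — 4 and 5 already connected.
2-3 (13): skip — 2 and 3 already connected.
4-6 (13): skip — 4 and 6 already connected.
2-4 (15): skip — 2 and 4 already connected.
1-4 (16): add — endpoints in different components.
Edges rejected before the tree was complete: 6.

6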